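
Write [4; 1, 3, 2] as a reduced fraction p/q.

Fold from the inside: start with 2/1.
  3 + 1/2 = 7/2
  1 + 2/7 = 9/7
  4 + 7/9 = 43/9

43/9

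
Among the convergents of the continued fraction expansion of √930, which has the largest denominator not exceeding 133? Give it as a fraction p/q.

3690/121

√930 = [30; 2, 60, …] (period length 2).
Convergents:
  p_0/q_0 = 30/1
  p_1/q_1 = 61/2
  p_2/q_2 = 3690/121
  p_3/q_3 = 7441/244
q_2 = 121 ≤ 133 < 244 = q_3, so the answer is 3690/121.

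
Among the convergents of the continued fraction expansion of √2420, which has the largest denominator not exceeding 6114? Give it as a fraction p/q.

√2420 = [49; 5, 5, 1, 18, 1, 5, 5, 98, …] (period length 8).
Convergents:
  p_0/q_0 = 49/1
  p_1/q_1 = 246/5
  p_2/q_2 = 1279/26
  p_3/q_3 = 1525/31
  p_4/q_4 = 28729/584
  p_5/q_5 = 30254/615
  p_6/q_6 = 179999/3659
  p_7/q_7 = 930249/18910
q_6 = 3659 ≤ 6114 < 18910 = q_7, so the answer is 179999/3659.

179999/3659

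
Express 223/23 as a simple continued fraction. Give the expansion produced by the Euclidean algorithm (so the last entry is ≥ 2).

[9; 1, 2, 3, 2]

223 = 9×23 + 16
23 = 1×16 + 7
16 = 2×7 + 2
7 = 3×2 + 1
2 = 2×1 + 0  (stop)
So 223/23 = [9; 1, 2, 3, 2].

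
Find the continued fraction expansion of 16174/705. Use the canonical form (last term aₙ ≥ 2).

16174 = 22*705 + 664
705 = 1*664 + 41
664 = 16*41 + 8
41 = 5*8 + 1
8 = 8*1 + 0  (stop)
So 16174/705 = [22; 1, 16, 5, 8].

[22; 1, 16, 5, 8]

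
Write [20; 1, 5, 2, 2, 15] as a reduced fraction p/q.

10276/493

Using pₖ = aₖpₖ₋₁ + pₖ₋₂ and qₖ = aₖqₖ₋₁ + qₖ₋₂:
  k=0: a=20, p=20, q=1
  k=1: a=1, p=21, q=1
  k=2: a=5, p=125, q=6
  k=3: a=2, p=271, q=13
  k=4: a=2, p=667, q=32
  k=5: a=15, p=10276, q=493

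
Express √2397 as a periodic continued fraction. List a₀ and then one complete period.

[48; 1, 23, 2, 23, 1, 96]

a₀ = ⌊√2397⌋ = 48.
With m₀=0, d₀=1 and mₖ₊₁ = dₖaₖ − mₖ, dₖ₊₁ = (n − mₖ₊₁²)/dₖ, aₖ₊₁ = ⌊(a₀+mₖ₊₁)/dₖ₊₁⌋:
  k=1: m=48, d=93, a=1
  k=2: m=45, d=4, a=23
  k=3: m=47, d=47, a=2
  k=4: m=47, d=4, a=23
  k=5: m=45, d=93, a=1
  k=6: m=48, d=1, a=96
d=1 and a=2a₀=96 at k=6, so the next step gives (m, d) = (48, 93) again — its k=1 value — and the period has length 6.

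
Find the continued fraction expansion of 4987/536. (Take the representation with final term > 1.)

4987 = 9×536 + 163
536 = 3×163 + 47
163 = 3×47 + 22
47 = 2×22 + 3
22 = 7×3 + 1
3 = 3×1 + 0  (stop)
So 4987/536 = [9; 3, 3, 2, 7, 3].

[9; 3, 3, 2, 7, 3]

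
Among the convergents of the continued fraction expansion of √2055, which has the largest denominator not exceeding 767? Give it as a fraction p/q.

12285/271

√2055 = [45; 3, 90, …] (period length 2).
Convergents:
  p_0/q_0 = 45/1
  p_1/q_1 = 136/3
  p_2/q_2 = 12285/271
  p_3/q_3 = 36991/816
q_2 = 271 ≤ 767 < 816 = q_3, so the answer is 12285/271.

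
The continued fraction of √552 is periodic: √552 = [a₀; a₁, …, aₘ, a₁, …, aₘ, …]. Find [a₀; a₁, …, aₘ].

[23; 2, 46]

a₀ = ⌊√552⌋ = 23.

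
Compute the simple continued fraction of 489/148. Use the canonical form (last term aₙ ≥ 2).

489 = 3·148 + 45
148 = 3·45 + 13
45 = 3·13 + 6
13 = 2·6 + 1
6 = 6·1 + 0  (stop)
So 489/148 = [3; 3, 3, 2, 6].

[3; 3, 3, 2, 6]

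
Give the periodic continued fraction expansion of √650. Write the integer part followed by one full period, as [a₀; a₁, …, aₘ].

[25; 2, 50]

a₀ = ⌊√650⌋ = 25.
With m₀=0, d₀=1 and mₖ₊₁ = dₖaₖ − mₖ, dₖ₊₁ = (n − mₖ₊₁²)/dₖ, aₖ₊₁ = ⌊(a₀+mₖ₊₁)/dₖ₊₁⌋:
  k=1: m=25, d=25, a=2
  k=2: m=25, d=1, a=50
d=1 and a=2a₀=50 at k=2, so the next step gives (m, d) = (25, 25) again — its k=1 value — and the period has length 2.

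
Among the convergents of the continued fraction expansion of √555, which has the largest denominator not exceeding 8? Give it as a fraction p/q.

√555 = [23; 1, 1, 3, 1, 3, 1, 1, 46, …] (period length 8).
Convergents:
  p_0/q_0 = 23/1
  p_1/q_1 = 24/1
  p_2/q_2 = 47/2
  p_3/q_3 = 165/7
  p_4/q_4 = 212/9
q_3 = 7 ≤ 8 < 9 = q_4, so the answer is 165/7.

165/7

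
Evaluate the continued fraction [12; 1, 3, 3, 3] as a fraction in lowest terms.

Fold from the inside: start with 3/1.
  3 + 1/3 = 10/3
  3 + 3/10 = 33/10
  1 + 10/33 = 43/33
  12 + 33/43 = 549/43

549/43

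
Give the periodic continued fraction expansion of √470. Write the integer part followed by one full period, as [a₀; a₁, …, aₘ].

a₀ = ⌊√470⌋ = 21.
With m₀=0, d₀=1 and mₖ₊₁ = dₖaₖ − mₖ, dₖ₊₁ = (n − mₖ₊₁²)/dₖ, aₖ₊₁ = ⌊(a₀+mₖ₊₁)/dₖ₊₁⌋:
  k=1: m=21, d=29, a=1
  k=2: m=8, d=14, a=2
  k=3: m=20, d=5, a=8
  k=4: m=20, d=14, a=2
  k=5: m=8, d=29, a=1
  k=6: m=21, d=1, a=42
d=1 and a=2a₀=42 at k=6, so the next step gives (m, d) = (21, 29) again — its k=1 value — and the period has length 6.

[21; 1, 2, 8, 2, 1, 42]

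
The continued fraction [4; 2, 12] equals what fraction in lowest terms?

112/25

Fold from the inside: start with 12/1.
  2 + 1/12 = 25/12
  4 + 12/25 = 112/25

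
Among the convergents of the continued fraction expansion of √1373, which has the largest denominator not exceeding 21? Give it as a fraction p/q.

√1373 = [37; 18, 1, 1, 18, 74, …] (period length 5).
Convergents:
  p_0/q_0 = 37/1
  p_1/q_1 = 667/18
  p_2/q_2 = 704/19
  p_3/q_3 = 1371/37
q_2 = 19 ≤ 21 < 37 = q_3, so the answer is 704/19.

704/19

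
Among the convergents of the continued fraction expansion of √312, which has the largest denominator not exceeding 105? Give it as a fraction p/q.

1837/104

√312 = [17; 1, 1, 1, 34, …] (period length 4).
Convergents:
  p_0/q_0 = 17/1
  p_1/q_1 = 18/1
  p_2/q_2 = 35/2
  p_3/q_3 = 53/3
  p_4/q_4 = 1837/104
  p_5/q_5 = 1890/107
q_4 = 104 ≤ 105 < 107 = q_5, so the answer is 1837/104.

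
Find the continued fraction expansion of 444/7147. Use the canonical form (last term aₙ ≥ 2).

444 = 0*7147 + 444
7147 = 16*444 + 43
444 = 10*43 + 14
43 = 3*14 + 1
14 = 14*1 + 0  (stop)
So 444/7147 = [0; 16, 10, 3, 14].

[0; 16, 10, 3, 14]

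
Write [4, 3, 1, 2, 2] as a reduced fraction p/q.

111/26

Fold from the inside: start with 2/1.
  2 + 1/2 = 5/2
  1 + 2/5 = 7/5
  3 + 5/7 = 26/7
  4 + 7/26 = 111/26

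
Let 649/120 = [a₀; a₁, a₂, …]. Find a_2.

649 = 5·120 + 49   →  a_0 = 5
120 = 2·49 + 22   →  a_1 = 2
49 = 2·22 + 5   →  a_2 = 2

2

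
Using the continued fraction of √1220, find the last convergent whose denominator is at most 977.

√1220 = [34; 1, 12, 1, 68, …] (period length 4).
Convergents:
  p_0/q_0 = 34/1
  p_1/q_1 = 35/1
  p_2/q_2 = 454/13
  p_3/q_3 = 489/14
  p_4/q_4 = 33706/965
  p_5/q_5 = 34195/979
q_4 = 965 ≤ 977 < 979 = q_5, so the answer is 33706/965.

33706/965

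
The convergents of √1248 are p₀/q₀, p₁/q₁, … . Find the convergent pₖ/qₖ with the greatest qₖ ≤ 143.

√1248 = [35; 3, 17, 3, 70, …] (period length 4).
Convergents:
  p_0/q_0 = 35/1
  p_1/q_1 = 106/3
  p_2/q_2 = 1837/52
  p_3/q_3 = 5617/159
q_2 = 52 ≤ 143 < 159 = q_3, so the answer is 1837/52.

1837/52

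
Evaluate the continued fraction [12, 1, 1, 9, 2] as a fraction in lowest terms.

501/40

Using pₖ = aₖpₖ₋₁ + pₖ₋₂ and qₖ = aₖqₖ₋₁ + qₖ₋₂:
  k=0: a=12, p=12, q=1
  k=1: a=1, p=13, q=1
  k=2: a=1, p=25, q=2
  k=3: a=9, p=238, q=19
  k=4: a=2, p=501, q=40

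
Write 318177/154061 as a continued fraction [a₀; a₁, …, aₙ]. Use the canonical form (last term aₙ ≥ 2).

318177 = 2*154061 + 10055
154061 = 15*10055 + 3236
10055 = 3*3236 + 347
3236 = 9*347 + 113
347 = 3*113 + 8
113 = 14*8 + 1
8 = 8*1 + 0  (stop)
So 318177/154061 = [2; 15, 3, 9, 3, 14, 8].

[2; 15, 3, 9, 3, 14, 8]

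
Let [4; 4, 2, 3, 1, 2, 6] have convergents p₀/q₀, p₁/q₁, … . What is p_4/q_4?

Using pₖ = aₖpₖ₋₁ + pₖ₋₂, qₖ = aₖqₖ₋₁ + qₖ₋₂ (with p₋₁=1, p₋₂=0, q₋₁=0, q₋₂=1):
  k=0: a=4, p=4, q=1
  k=1: a=4, p=17, q=4
  k=2: a=2, p=38, q=9
  k=3: a=3, p=131, q=31
  k=4: a=1, p=169, q=40

169/40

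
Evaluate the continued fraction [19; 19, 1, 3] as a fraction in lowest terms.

Fold from the inside: start with 3/1.
  1 + 1/3 = 4/3
  19 + 3/4 = 79/4
  19 + 4/79 = 1505/79

1505/79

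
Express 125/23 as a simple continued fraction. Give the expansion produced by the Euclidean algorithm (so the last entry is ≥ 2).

[5; 2, 3, 3]

125 = 5×23 + 10
23 = 2×10 + 3
10 = 3×3 + 1
3 = 3×1 + 0  (stop)
So 125/23 = [5; 2, 3, 3].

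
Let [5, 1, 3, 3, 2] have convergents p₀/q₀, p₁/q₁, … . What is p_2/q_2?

23/4

Using pₖ = aₖpₖ₋₁ + pₖ₋₂, qₖ = aₖqₖ₋₁ + qₖ₋₂ (with p₋₁=1, p₋₂=0, q₋₁=0, q₋₂=1):
  k=0: a=5, p=5, q=1
  k=1: a=1, p=6, q=1
  k=2: a=3, p=23, q=4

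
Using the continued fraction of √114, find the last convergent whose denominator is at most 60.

331/31

√114 = [10; 1, 2, 10, 2, 1, 20, …] (period length 6).
Convergents:
  p_0/q_0 = 10/1
  p_1/q_1 = 11/1
  p_2/q_2 = 32/3
  p_3/q_3 = 331/31
  p_4/q_4 = 694/65
q_3 = 31 ≤ 60 < 65 = q_4, so the answer is 331/31.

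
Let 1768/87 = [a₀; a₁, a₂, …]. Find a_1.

3

1768 = 20·87 + 28   →  a_0 = 20
87 = 3·28 + 3   →  a_1 = 3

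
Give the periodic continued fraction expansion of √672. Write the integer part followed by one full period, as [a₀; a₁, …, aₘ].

a₀ = ⌊√672⌋ = 25.
With m₀=0, d₀=1 and mₖ₊₁ = dₖaₖ − mₖ, dₖ₊₁ = (n − mₖ₊₁²)/dₖ, aₖ₊₁ = ⌊(a₀+mₖ₊₁)/dₖ₊₁⌋:
  k=1: m=25, d=47, a=1
  k=2: m=22, d=4, a=11
  k=3: m=22, d=47, a=1
  k=4: m=25, d=1, a=50
d=1 and a=2a₀=50 at k=4, so the next step gives (m, d) = (25, 47) again — its k=1 value — and the period has length 4.

[25; 1, 11, 1, 50]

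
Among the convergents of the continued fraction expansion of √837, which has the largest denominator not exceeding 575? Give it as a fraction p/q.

√837 = [28; 1, 13, 2, 13, 1, 56, …] (period length 6).
Convergents:
  p_0/q_0 = 28/1
  p_1/q_1 = 29/1
  p_2/q_2 = 405/14
  p_3/q_3 = 839/29
  p_4/q_4 = 11312/391
  p_5/q_5 = 12151/420
  p_6/q_6 = 691768/23911
q_5 = 420 ≤ 575 < 23911 = q_6, so the answer is 12151/420.

12151/420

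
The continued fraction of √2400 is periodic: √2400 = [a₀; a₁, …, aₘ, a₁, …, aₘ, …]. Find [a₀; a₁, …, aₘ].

a₀ = ⌊√2400⌋ = 48.
With m₀=0, d₀=1 and mₖ₊₁ = dₖaₖ − mₖ, dₖ₊₁ = (n − mₖ₊₁²)/dₖ, aₖ₊₁ = ⌊(a₀+mₖ₊₁)/dₖ₊₁⌋:
  k=1: m=48, d=96, a=1
  k=2: m=48, d=1, a=96
d=1 and a=2a₀=96 at k=2, so the next step gives (m, d) = (48, 96) again — its k=1 value — and the period has length 2.

[48; 1, 96]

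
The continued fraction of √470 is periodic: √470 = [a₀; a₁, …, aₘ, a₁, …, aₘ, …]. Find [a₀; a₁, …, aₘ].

[21; 1, 2, 8, 2, 1, 42]

a₀ = ⌊√470⌋ = 21.
With m₀=0, d₀=1 and mₖ₊₁ = dₖaₖ − mₖ, dₖ₊₁ = (n − mₖ₊₁²)/dₖ, aₖ₊₁ = ⌊(a₀+mₖ₊₁)/dₖ₊₁⌋:
  k=1: m=21, d=29, a=1
  k=2: m=8, d=14, a=2
  k=3: m=20, d=5, a=8
  k=4: m=20, d=14, a=2
  k=5: m=8, d=29, a=1
  k=6: m=21, d=1, a=42
d=1 and a=2a₀=42 at k=6, so the next step gives (m, d) = (21, 29) again — its k=1 value — and the period has length 6.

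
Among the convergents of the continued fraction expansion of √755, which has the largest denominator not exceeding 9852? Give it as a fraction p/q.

132935/4838

√755 = [27; 2, 10, 2, 54, …] (period length 4).
Convergents:
  p_0/q_0 = 27/1
  p_1/q_1 = 55/2
  p_2/q_2 = 577/21
  p_3/q_3 = 1209/44
  p_4/q_4 = 65863/2397
  p_5/q_5 = 132935/4838
  p_6/q_6 = 1395213/50777
q_5 = 4838 ≤ 9852 < 50777 = q_6, so the answer is 132935/4838.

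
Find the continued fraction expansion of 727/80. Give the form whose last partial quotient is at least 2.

727 = 9*80 + 7
80 = 11*7 + 3
7 = 2*3 + 1
3 = 3*1 + 0  (stop)
So 727/80 = [9; 11, 2, 3].

[9; 11, 2, 3]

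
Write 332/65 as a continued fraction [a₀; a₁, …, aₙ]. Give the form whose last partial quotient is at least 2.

332 = 5·65 + 7
65 = 9·7 + 2
7 = 3·2 + 1
2 = 2·1 + 0  (stop)
So 332/65 = [5; 9, 3, 2].

[5; 9, 3, 2]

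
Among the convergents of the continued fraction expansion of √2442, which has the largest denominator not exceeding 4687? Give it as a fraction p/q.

117315/2374

√2442 = [49; 2, 2, 2, 98, …] (period length 4).
Convergents:
  p_0/q_0 = 49/1
  p_1/q_1 = 99/2
  p_2/q_2 = 247/5
  p_3/q_3 = 593/12
  p_4/q_4 = 58361/1181
  p_5/q_5 = 117315/2374
  p_6/q_6 = 292991/5929
q_5 = 2374 ≤ 4687 < 5929 = q_6, so the answer is 117315/2374.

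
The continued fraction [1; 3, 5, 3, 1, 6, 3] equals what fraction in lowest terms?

Using pₖ = aₖpₖ₋₁ + pₖ₋₂ and qₖ = aₖqₖ₋₁ + qₖ₋₂:
  k=0: a=1, p=1, q=1
  k=1: a=3, p=4, q=3
  k=2: a=5, p=21, q=16
  k=3: a=3, p=67, q=51
  k=4: a=1, p=88, q=67
  k=5: a=6, p=595, q=453
  k=6: a=3, p=1873, q=1426

1873/1426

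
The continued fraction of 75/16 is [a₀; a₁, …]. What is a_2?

75 = 4·16 + 11   →  a_0 = 4
16 = 1·11 + 5   →  a_1 = 1
11 = 2·5 + 1   →  a_2 = 2

2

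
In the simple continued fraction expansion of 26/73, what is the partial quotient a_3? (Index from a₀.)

4

26 = 0·73 + 26   →  a_0 = 0
73 = 2·26 + 21   →  a_1 = 2
26 = 1·21 + 5   →  a_2 = 1
21 = 4·5 + 1   →  a_3 = 4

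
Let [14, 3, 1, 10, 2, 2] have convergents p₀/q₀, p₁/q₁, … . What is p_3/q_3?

613/43

Using pₖ = aₖpₖ₋₁ + pₖ₋₂, qₖ = aₖqₖ₋₁ + qₖ₋₂ (with p₋₁=1, p₋₂=0, q₋₁=0, q₋₂=1):
  k=0: a=14, p=14, q=1
  k=1: a=3, p=43, q=3
  k=2: a=1, p=57, q=4
  k=3: a=10, p=613, q=43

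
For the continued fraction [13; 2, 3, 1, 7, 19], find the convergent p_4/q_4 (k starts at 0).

Using pₖ = aₖpₖ₋₁ + pₖ₋₂, qₖ = aₖqₖ₋₁ + qₖ₋₂ (with p₋₁=1, p₋₂=0, q₋₁=0, q₋₂=1):
  k=0: a=13, p=13, q=1
  k=1: a=2, p=27, q=2
  k=2: a=3, p=94, q=7
  k=3: a=1, p=121, q=9
  k=4: a=7, p=941, q=70

941/70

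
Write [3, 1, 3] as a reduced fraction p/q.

Fold from the inside: start with 3/1.
  1 + 1/3 = 4/3
  3 + 3/4 = 15/4

15/4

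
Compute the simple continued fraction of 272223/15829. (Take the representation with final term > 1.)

272223 = 17×15829 + 3130
15829 = 5×3130 + 179
3130 = 17×179 + 87
179 = 2×87 + 5
87 = 17×5 + 2
5 = 2×2 + 1
2 = 2×1 + 0  (stop)
So 272223/15829 = [17; 5, 17, 2, 17, 2, 2].

[17; 5, 17, 2, 17, 2, 2]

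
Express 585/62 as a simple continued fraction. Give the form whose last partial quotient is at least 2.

[9; 2, 3, 2, 1, 2]

585 = 9×62 + 27
62 = 2×27 + 8
27 = 3×8 + 3
8 = 2×3 + 2
3 = 1×2 + 1
2 = 2×1 + 0  (stop)
So 585/62 = [9; 2, 3, 2, 1, 2].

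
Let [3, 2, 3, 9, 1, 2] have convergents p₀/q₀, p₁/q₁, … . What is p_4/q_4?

247/72

Using pₖ = aₖpₖ₋₁ + pₖ₋₂, qₖ = aₖqₖ₋₁ + qₖ₋₂ (with p₋₁=1, p₋₂=0, q₋₁=0, q₋₂=1):
  k=0: a=3, p=3, q=1
  k=1: a=2, p=7, q=2
  k=2: a=3, p=24, q=7
  k=3: a=9, p=223, q=65
  k=4: a=1, p=247, q=72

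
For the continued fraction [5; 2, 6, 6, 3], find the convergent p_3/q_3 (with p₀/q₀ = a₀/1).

Using pₖ = aₖpₖ₋₁ + pₖ₋₂, qₖ = aₖqₖ₋₁ + qₖ₋₂ (with p₋₁=1, p₋₂=0, q₋₁=0, q₋₂=1):
  k=0: a=5, p=5, q=1
  k=1: a=2, p=11, q=2
  k=2: a=6, p=71, q=13
  k=3: a=6, p=437, q=80

437/80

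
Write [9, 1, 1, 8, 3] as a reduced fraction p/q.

Using pₖ = aₖpₖ₋₁ + pₖ₋₂ and qₖ = aₖqₖ₋₁ + qₖ₋₂:
  k=0: a=9, p=9, q=1
  k=1: a=1, p=10, q=1
  k=2: a=1, p=19, q=2
  k=3: a=8, p=162, q=17
  k=4: a=3, p=505, q=53

505/53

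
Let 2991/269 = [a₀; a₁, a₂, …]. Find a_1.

8

2991 = 11·269 + 32   →  a_0 = 11
269 = 8·32 + 13   →  a_1 = 8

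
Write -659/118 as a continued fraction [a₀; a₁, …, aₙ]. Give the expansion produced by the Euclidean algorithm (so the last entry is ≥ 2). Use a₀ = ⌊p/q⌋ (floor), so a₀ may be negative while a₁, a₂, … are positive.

-659 = -6×118 + 49
118 = 2×49 + 20
49 = 2×20 + 9
20 = 2×9 + 2
9 = 4×2 + 1
2 = 2×1 + 0  (stop)
So -659/118 = [-6; 2, 2, 2, 4, 2].

[-6; 2, 2, 2, 4, 2]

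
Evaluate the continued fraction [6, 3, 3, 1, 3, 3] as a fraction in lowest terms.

Using pₖ = aₖpₖ₋₁ + pₖ₋₂ and qₖ = aₖqₖ₋₁ + qₖ₋₂:
  k=0: a=6, p=6, q=1
  k=1: a=3, p=19, q=3
  k=2: a=3, p=63, q=10
  k=3: a=1, p=82, q=13
  k=4: a=3, p=309, q=49
  k=5: a=3, p=1009, q=160

1009/160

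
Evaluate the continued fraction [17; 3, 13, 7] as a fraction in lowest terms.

4903/283

Fold from the inside: start with 7/1.
  13 + 1/7 = 92/7
  3 + 7/92 = 283/92
  17 + 92/283 = 4903/283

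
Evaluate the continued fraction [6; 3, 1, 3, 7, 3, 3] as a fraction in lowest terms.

7112/1135

Using pₖ = aₖpₖ₋₁ + pₖ₋₂ and qₖ = aₖqₖ₋₁ + qₖ₋₂:
  k=0: a=6, p=6, q=1
  k=1: a=3, p=19, q=3
  k=2: a=1, p=25, q=4
  k=3: a=3, p=94, q=15
  k=4: a=7, p=683, q=109
  k=5: a=3, p=2143, q=342
  k=6: a=3, p=7112, q=1135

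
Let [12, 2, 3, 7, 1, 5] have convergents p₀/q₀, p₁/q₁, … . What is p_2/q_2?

Using pₖ = aₖpₖ₋₁ + pₖ₋₂, qₖ = aₖqₖ₋₁ + qₖ₋₂ (with p₋₁=1, p₋₂=0, q₋₁=0, q₋₂=1):
  k=0: a=12, p=12, q=1
  k=1: a=2, p=25, q=2
  k=2: a=3, p=87, q=7

87/7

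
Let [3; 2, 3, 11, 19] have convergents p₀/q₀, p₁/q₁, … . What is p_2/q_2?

24/7

Using pₖ = aₖpₖ₋₁ + pₖ₋₂, qₖ = aₖqₖ₋₁ + qₖ₋₂ (with p₋₁=1, p₋₂=0, q₋₁=0, q₋₂=1):
  k=0: a=3, p=3, q=1
  k=1: a=2, p=7, q=2
  k=2: a=3, p=24, q=7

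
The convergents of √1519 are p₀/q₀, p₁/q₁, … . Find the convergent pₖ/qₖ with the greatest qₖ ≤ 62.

1520/39

√1519 = [38; 1, 37, 1, 76, …] (period length 4).
Convergents:
  p_0/q_0 = 38/1
  p_1/q_1 = 39/1
  p_2/q_2 = 1481/38
  p_3/q_3 = 1520/39
  p_4/q_4 = 117001/3002
q_3 = 39 ≤ 62 < 3002 = q_4, so the answer is 1520/39.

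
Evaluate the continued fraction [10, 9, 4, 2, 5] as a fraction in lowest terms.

4569/452

Fold from the inside: start with 5/1.
  2 + 1/5 = 11/5
  4 + 5/11 = 49/11
  9 + 11/49 = 452/49
  10 + 49/452 = 4569/452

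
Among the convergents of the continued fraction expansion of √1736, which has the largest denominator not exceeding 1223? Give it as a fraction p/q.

31249/750

√1736 = [41; 1, 1, 1, 82, …] (period length 4).
Convergents:
  p_0/q_0 = 41/1
  p_1/q_1 = 42/1
  p_2/q_2 = 83/2
  p_3/q_3 = 125/3
  p_4/q_4 = 10333/248
  p_5/q_5 = 10458/251
  p_6/q_6 = 20791/499
  p_7/q_7 = 31249/750
  p_8/q_8 = 2583209/61999
q_7 = 750 ≤ 1223 < 61999 = q_8, so the answer is 31249/750.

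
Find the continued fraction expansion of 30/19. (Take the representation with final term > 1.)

30 = 1·19 + 11
19 = 1·11 + 8
11 = 1·8 + 3
8 = 2·3 + 2
3 = 1·2 + 1
2 = 2·1 + 0  (stop)
So 30/19 = [1; 1, 1, 2, 1, 2].

[1; 1, 1, 2, 1, 2]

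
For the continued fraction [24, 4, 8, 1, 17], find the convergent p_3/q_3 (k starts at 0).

897/37

Using pₖ = aₖpₖ₋₁ + pₖ₋₂, qₖ = aₖqₖ₋₁ + qₖ₋₂ (with p₋₁=1, p₋₂=0, q₋₁=0, q₋₂=1):
  k=0: a=24, p=24, q=1
  k=1: a=4, p=97, q=4
  k=2: a=8, p=800, q=33
  k=3: a=1, p=897, q=37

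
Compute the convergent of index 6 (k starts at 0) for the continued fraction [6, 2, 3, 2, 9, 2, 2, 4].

Using pₖ = aₖpₖ₋₁ + pₖ₋₂, qₖ = aₖqₖ₋₁ + qₖ₋₂ (with p₋₁=1, p₋₂=0, q₋₁=0, q₋₂=1):
  k=0: a=6, p=6, q=1
  k=1: a=2, p=13, q=2
  k=2: a=3, p=45, q=7
  k=3: a=2, p=103, q=16
  k=4: a=9, p=972, q=151
  k=5: a=2, p=2047, q=318
  k=6: a=2, p=5066, q=787

5066/787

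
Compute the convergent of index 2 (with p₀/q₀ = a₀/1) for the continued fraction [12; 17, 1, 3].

217/18

Using pₖ = aₖpₖ₋₁ + pₖ₋₂, qₖ = aₖqₖ₋₁ + qₖ₋₂ (with p₋₁=1, p₋₂=0, q₋₁=0, q₋₂=1):
  k=0: a=12, p=12, q=1
  k=1: a=17, p=205, q=17
  k=2: a=1, p=217, q=18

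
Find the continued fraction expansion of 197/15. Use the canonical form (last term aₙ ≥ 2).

[13; 7, 2]

197 = 13*15 + 2
15 = 7*2 + 1
2 = 2*1 + 0  (stop)
So 197/15 = [13; 7, 2].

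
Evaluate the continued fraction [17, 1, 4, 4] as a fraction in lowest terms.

Fold from the inside: start with 4/1.
  4 + 1/4 = 17/4
  1 + 4/17 = 21/17
  17 + 17/21 = 374/21

374/21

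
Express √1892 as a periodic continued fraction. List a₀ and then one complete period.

[43; 2, 86]

a₀ = ⌊√1892⌋ = 43.
With m₀=0, d₀=1 and mₖ₊₁ = dₖaₖ − mₖ, dₖ₊₁ = (n − mₖ₊₁²)/dₖ, aₖ₊₁ = ⌊(a₀+mₖ₊₁)/dₖ₊₁⌋:
  k=1: m=43, d=43, a=2
  k=2: m=43, d=1, a=86
d=1 and a=2a₀=86 at k=2, so the next step gives (m, d) = (43, 43) again — its k=1 value — and the period has length 2.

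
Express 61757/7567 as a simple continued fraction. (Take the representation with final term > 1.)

61757 = 8·7567 + 1221
7567 = 6·1221 + 241
1221 = 5·241 + 16
241 = 15·16 + 1
16 = 16·1 + 0  (stop)
So 61757/7567 = [8; 6, 5, 15, 16].

[8; 6, 5, 15, 16]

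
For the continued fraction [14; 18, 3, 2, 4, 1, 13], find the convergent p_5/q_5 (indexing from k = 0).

9768/695

Using pₖ = aₖpₖ₋₁ + pₖ₋₂, qₖ = aₖqₖ₋₁ + qₖ₋₂ (with p₋₁=1, p₋₂=0, q₋₁=0, q₋₂=1):
  k=0: a=14, p=14, q=1
  k=1: a=18, p=253, q=18
  k=2: a=3, p=773, q=55
  k=3: a=2, p=1799, q=128
  k=4: a=4, p=7969, q=567
  k=5: a=1, p=9768, q=695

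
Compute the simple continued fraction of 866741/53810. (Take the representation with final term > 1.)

[16; 9, 3, 4, 15, 9, 1, 2]

866741 = 16×53810 + 5781
53810 = 9×5781 + 1781
5781 = 3×1781 + 438
1781 = 4×438 + 29
438 = 15×29 + 3
29 = 9×3 + 2
3 = 1×2 + 1
2 = 2×1 + 0  (stop)
So 866741/53810 = [16; 9, 3, 4, 15, 9, 1, 2].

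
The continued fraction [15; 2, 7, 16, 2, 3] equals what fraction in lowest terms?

Using pₖ = aₖpₖ₋₁ + pₖ₋₂ and qₖ = aₖqₖ₋₁ + qₖ₋₂:
  k=0: a=15, p=15, q=1
  k=1: a=2, p=31, q=2
  k=2: a=7, p=232, q=15
  k=3: a=16, p=3743, q=242
  k=4: a=2, p=7718, q=499
  k=5: a=3, p=26897, q=1739

26897/1739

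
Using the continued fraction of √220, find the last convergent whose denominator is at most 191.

√220 = [14; 1, 4, 1, 28, …] (period length 4).
Convergents:
  p_0/q_0 = 14/1
  p_1/q_1 = 15/1
  p_2/q_2 = 74/5
  p_3/q_3 = 89/6
  p_4/q_4 = 2566/173
  p_5/q_5 = 2655/179
  p_6/q_6 = 13186/889
q_5 = 179 ≤ 191 < 889 = q_6, so the answer is 2655/179.

2655/179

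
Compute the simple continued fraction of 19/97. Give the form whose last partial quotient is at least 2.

[0; 5, 9, 2]

19 = 0*97 + 19
97 = 5*19 + 2
19 = 9*2 + 1
2 = 2*1 + 0  (stop)
So 19/97 = [0; 5, 9, 2].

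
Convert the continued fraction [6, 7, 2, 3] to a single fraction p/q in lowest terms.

319/52

Using pₖ = aₖpₖ₋₁ + pₖ₋₂ and qₖ = aₖqₖ₋₁ + qₖ₋₂:
  k=0: a=6, p=6, q=1
  k=1: a=7, p=43, q=7
  k=2: a=2, p=92, q=15
  k=3: a=3, p=319, q=52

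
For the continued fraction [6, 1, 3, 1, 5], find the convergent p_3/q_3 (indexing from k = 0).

34/5

Using pₖ = aₖpₖ₋₁ + pₖ₋₂, qₖ = aₖqₖ₋₁ + qₖ₋₂ (with p₋₁=1, p₋₂=0, q₋₁=0, q₋₂=1):
  k=0: a=6, p=6, q=1
  k=1: a=1, p=7, q=1
  k=2: a=3, p=27, q=4
  k=3: a=1, p=34, q=5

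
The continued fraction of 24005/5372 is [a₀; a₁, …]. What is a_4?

24005 = 4·5372 + 2517   →  a_0 = 4
5372 = 2·2517 + 338   →  a_1 = 2
2517 = 7·338 + 151   →  a_2 = 7
338 = 2·151 + 36   →  a_3 = 2
151 = 4·36 + 7   →  a_4 = 4

4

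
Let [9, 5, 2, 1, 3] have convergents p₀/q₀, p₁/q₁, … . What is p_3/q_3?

Using pₖ = aₖpₖ₋₁ + pₖ₋₂, qₖ = aₖqₖ₋₁ + qₖ₋₂ (with p₋₁=1, p₋₂=0, q₋₁=0, q₋₂=1):
  k=0: a=9, p=9, q=1
  k=1: a=5, p=46, q=5
  k=2: a=2, p=101, q=11
  k=3: a=1, p=147, q=16

147/16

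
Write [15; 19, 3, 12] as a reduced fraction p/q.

10762/715

Fold from the inside: start with 12/1.
  3 + 1/12 = 37/12
  19 + 12/37 = 715/37
  15 + 37/715 = 10762/715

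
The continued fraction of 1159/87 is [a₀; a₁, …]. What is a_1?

1159 = 13·87 + 28   →  a_0 = 13
87 = 3·28 + 3   →  a_1 = 3

3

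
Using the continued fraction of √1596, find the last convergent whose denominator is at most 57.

799/20

√1596 = [39; 1, 18, 1, 78, …] (period length 4).
Convergents:
  p_0/q_0 = 39/1
  p_1/q_1 = 40/1
  p_2/q_2 = 759/19
  p_3/q_3 = 799/20
  p_4/q_4 = 63081/1579
q_3 = 20 ≤ 57 < 1579 = q_4, so the answer is 799/20.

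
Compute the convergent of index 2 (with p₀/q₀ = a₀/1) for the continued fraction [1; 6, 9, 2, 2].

Using pₖ = aₖpₖ₋₁ + pₖ₋₂, qₖ = aₖqₖ₋₁ + qₖ₋₂ (with p₋₁=1, p₋₂=0, q₋₁=0, q₋₂=1):
  k=0: a=1, p=1, q=1
  k=1: a=6, p=7, q=6
  k=2: a=9, p=64, q=55

64/55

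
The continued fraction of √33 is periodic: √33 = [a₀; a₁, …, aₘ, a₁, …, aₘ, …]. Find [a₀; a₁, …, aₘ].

[5; 1, 2, 1, 10]

a₀ = ⌊√33⌋ = 5.
With m₀=0, d₀=1 and mₖ₊₁ = dₖaₖ − mₖ, dₖ₊₁ = (n − mₖ₊₁²)/dₖ, aₖ₊₁ = ⌊(a₀+mₖ₊₁)/dₖ₊₁⌋:
  k=1: m=5, d=8, a=1
  k=2: m=3, d=3, a=2
  k=3: m=3, d=8, a=1
  k=4: m=5, d=1, a=10
d=1 and a=2a₀=10 at k=4, so the next step gives (m, d) = (5, 8) again — its k=1 value — and the period has length 4.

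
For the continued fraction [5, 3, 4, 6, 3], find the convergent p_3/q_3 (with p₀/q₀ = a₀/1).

Using pₖ = aₖpₖ₋₁ + pₖ₋₂, qₖ = aₖqₖ₋₁ + qₖ₋₂ (with p₋₁=1, p₋₂=0, q₋₁=0, q₋₂=1):
  k=0: a=5, p=5, q=1
  k=1: a=3, p=16, q=3
  k=2: a=4, p=69, q=13
  k=3: a=6, p=430, q=81

430/81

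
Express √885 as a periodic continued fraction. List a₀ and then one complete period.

a₀ = ⌊√885⌋ = 29.
With m₀=0, d₀=1 and mₖ₊₁ = dₖaₖ − mₖ, dₖ₊₁ = (n − mₖ₊₁²)/dₖ, aₖ₊₁ = ⌊(a₀+mₖ₊₁)/dₖ₊₁⌋:
  k=1: m=29, d=44, a=1
  k=2: m=15, d=15, a=2
  k=3: m=15, d=44, a=1
  k=4: m=29, d=1, a=58
d=1 and a=2a₀=58 at k=4, so the next step gives (m, d) = (29, 44) again — its k=1 value — and the period has length 4.

[29; 1, 2, 1, 58]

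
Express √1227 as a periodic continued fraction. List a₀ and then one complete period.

a₀ = ⌊√1227⌋ = 35.
With m₀=0, d₀=1 and mₖ₊₁ = dₖaₖ − mₖ, dₖ₊₁ = (n − mₖ₊₁²)/dₖ, aₖ₊₁ = ⌊(a₀+mₖ₊₁)/dₖ₊₁⌋:
  k=1: m=35, d=2, a=35
  k=2: m=35, d=1, a=70
d=1 and a=2a₀=70 at k=2, so the next step gives (m, d) = (35, 2) again — its k=1 value — and the period has length 2.

[35; 35, 70]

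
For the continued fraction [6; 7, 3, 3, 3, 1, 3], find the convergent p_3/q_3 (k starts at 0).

448/73

Using pₖ = aₖpₖ₋₁ + pₖ₋₂, qₖ = aₖqₖ₋₁ + qₖ₋₂ (with p₋₁=1, p₋₂=0, q₋₁=0, q₋₂=1):
  k=0: a=6, p=6, q=1
  k=1: a=7, p=43, q=7
  k=2: a=3, p=135, q=22
  k=3: a=3, p=448, q=73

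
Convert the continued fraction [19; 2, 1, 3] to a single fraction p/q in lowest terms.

Fold from the inside: start with 3/1.
  1 + 1/3 = 4/3
  2 + 3/4 = 11/4
  19 + 4/11 = 213/11

213/11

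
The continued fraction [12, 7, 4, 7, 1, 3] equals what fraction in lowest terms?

Fold from the inside: start with 3/1.
  1 + 1/3 = 4/3
  7 + 3/4 = 31/4
  4 + 4/31 = 128/31
  7 + 31/128 = 927/128
  12 + 128/927 = 11252/927

11252/927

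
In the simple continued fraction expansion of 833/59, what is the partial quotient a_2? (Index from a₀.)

2

833 = 14·59 + 7   →  a_0 = 14
59 = 8·7 + 3   →  a_1 = 8
7 = 2·3 + 1   →  a_2 = 2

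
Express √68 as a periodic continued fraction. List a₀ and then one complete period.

[8; 4, 16]

a₀ = ⌊√68⌋ = 8.
With m₀=0, d₀=1 and mₖ₊₁ = dₖaₖ − mₖ, dₖ₊₁ = (n − mₖ₊₁²)/dₖ, aₖ₊₁ = ⌊(a₀+mₖ₊₁)/dₖ₊₁⌋:
  k=1: m=8, d=4, a=4
  k=2: m=8, d=1, a=16
d=1 and a=2a₀=16 at k=2, so the next step gives (m, d) = (8, 4) again — its k=1 value — and the period has length 2.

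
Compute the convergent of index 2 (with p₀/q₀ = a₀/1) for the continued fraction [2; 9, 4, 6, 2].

Using pₖ = aₖpₖ₋₁ + pₖ₋₂, qₖ = aₖqₖ₋₁ + qₖ₋₂ (with p₋₁=1, p₋₂=0, q₋₁=0, q₋₂=1):
  k=0: a=2, p=2, q=1
  k=1: a=9, p=19, q=9
  k=2: a=4, p=78, q=37

78/37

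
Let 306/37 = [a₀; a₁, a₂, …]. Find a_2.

1

306 = 8·37 + 10   →  a_0 = 8
37 = 3·10 + 7   →  a_1 = 3
10 = 1·7 + 3   →  a_2 = 1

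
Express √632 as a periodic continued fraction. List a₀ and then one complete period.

a₀ = ⌊√632⌋ = 25.
With m₀=0, d₀=1 and mₖ₊₁ = dₖaₖ − mₖ, dₖ₊₁ = (n − mₖ₊₁²)/dₖ, aₖ₊₁ = ⌊(a₀+mₖ₊₁)/dₖ₊₁⌋:
  k=1: m=25, d=7, a=7
  k=2: m=24, d=8, a=6
  k=3: m=24, d=7, a=7
  k=4: m=25, d=1, a=50
d=1 and a=2a₀=50 at k=4, so the next step gives (m, d) = (25, 7) again — its k=1 value — and the period has length 4.

[25; 7, 6, 7, 50]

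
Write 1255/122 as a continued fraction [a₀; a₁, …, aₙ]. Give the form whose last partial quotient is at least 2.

[10; 3, 2, 17]

1255 = 10·122 + 35
122 = 3·35 + 17
35 = 2·17 + 1
17 = 17·1 + 0  (stop)
So 1255/122 = [10; 3, 2, 17].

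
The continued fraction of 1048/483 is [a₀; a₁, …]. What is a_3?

1048 = 2·483 + 82   →  a_0 = 2
483 = 5·82 + 73   →  a_1 = 5
82 = 1·73 + 9   →  a_2 = 1
73 = 8·9 + 1   →  a_3 = 8

8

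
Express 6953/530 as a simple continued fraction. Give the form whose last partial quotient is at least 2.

6953 = 13×530 + 63
530 = 8×63 + 26
63 = 2×26 + 11
26 = 2×11 + 4
11 = 2×4 + 3
4 = 1×3 + 1
3 = 3×1 + 0  (stop)
So 6953/530 = [13; 8, 2, 2, 2, 1, 3].

[13; 8, 2, 2, 2, 1, 3]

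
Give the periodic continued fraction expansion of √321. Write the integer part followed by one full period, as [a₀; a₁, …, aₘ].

[17; 1, 10, 1, 34]

a₀ = ⌊√321⌋ = 17.
With m₀=0, d₀=1 and mₖ₊₁ = dₖaₖ − mₖ, dₖ₊₁ = (n − mₖ₊₁²)/dₖ, aₖ₊₁ = ⌊(a₀+mₖ₊₁)/dₖ₊₁⌋:
  k=1: m=17, d=32, a=1
  k=2: m=15, d=3, a=10
  k=3: m=15, d=32, a=1
  k=4: m=17, d=1, a=34
d=1 and a=2a₀=34 at k=4, so the next step gives (m, d) = (17, 32) again — its k=1 value — and the period has length 4.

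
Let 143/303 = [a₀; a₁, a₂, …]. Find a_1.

2

143 = 0·303 + 143   →  a_0 = 0
303 = 2·143 + 17   →  a_1 = 2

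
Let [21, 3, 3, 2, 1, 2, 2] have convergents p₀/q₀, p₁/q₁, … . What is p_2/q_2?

Using pₖ = aₖpₖ₋₁ + pₖ₋₂, qₖ = aₖqₖ₋₁ + qₖ₋₂ (with p₋₁=1, p₋₂=0, q₋₁=0, q₋₂=1):
  k=0: a=21, p=21, q=1
  k=1: a=3, p=64, q=3
  k=2: a=3, p=213, q=10

213/10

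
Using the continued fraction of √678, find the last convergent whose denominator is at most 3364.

35230/1353

√678 = [26; 26, 52, …] (period length 2).
Convergents:
  p_0/q_0 = 26/1
  p_1/q_1 = 677/26
  p_2/q_2 = 35230/1353
  p_3/q_3 = 916657/35204
q_2 = 1353 ≤ 3364 < 35204 = q_3, so the answer is 35230/1353.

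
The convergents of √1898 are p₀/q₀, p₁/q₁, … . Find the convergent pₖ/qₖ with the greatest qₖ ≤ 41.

1307/30

√1898 = [43; 1, 1, 3, 3, 1, 1, 86, …] (period length 7).
Convergents:
  p_0/q_0 = 43/1
  p_1/q_1 = 44/1
  p_2/q_2 = 87/2
  p_3/q_3 = 305/7
  p_4/q_4 = 1002/23
  p_5/q_5 = 1307/30
  p_6/q_6 = 2309/53
q_5 = 30 ≤ 41 < 53 = q_6, so the answer is 1307/30.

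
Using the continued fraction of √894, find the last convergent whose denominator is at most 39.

299/10

√894 = [29; 1, 8, 1, 58, …] (period length 4).
Convergents:
  p_0/q_0 = 29/1
  p_1/q_1 = 30/1
  p_2/q_2 = 269/9
  p_3/q_3 = 299/10
  p_4/q_4 = 17611/589
q_3 = 10 ≤ 39 < 589 = q_4, so the answer is 299/10.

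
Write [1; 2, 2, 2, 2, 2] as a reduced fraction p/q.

Fold from the inside: start with 2/1.
  2 + 1/2 = 5/2
  2 + 2/5 = 12/5
  2 + 5/12 = 29/12
  2 + 12/29 = 70/29
  1 + 29/70 = 99/70

99/70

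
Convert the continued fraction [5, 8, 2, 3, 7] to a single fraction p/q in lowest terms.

Using pₖ = aₖpₖ₋₁ + pₖ₋₂ and qₖ = aₖqₖ₋₁ + qₖ₋₂:
  k=0: a=5, p=5, q=1
  k=1: a=8, p=41, q=8
  k=2: a=2, p=87, q=17
  k=3: a=3, p=302, q=59
  k=4: a=7, p=2201, q=430

2201/430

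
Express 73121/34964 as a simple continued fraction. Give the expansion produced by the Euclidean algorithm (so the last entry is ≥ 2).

[2; 10, 1, 19, 12, 4, 3]

73121 = 2*34964 + 3193
34964 = 10*3193 + 3034
3193 = 1*3034 + 159
3034 = 19*159 + 13
159 = 12*13 + 3
13 = 4*3 + 1
3 = 3*1 + 0  (stop)
So 73121/34964 = [2; 10, 1, 19, 12, 4, 3].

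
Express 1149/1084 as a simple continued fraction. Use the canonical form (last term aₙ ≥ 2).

[1; 16, 1, 2, 10, 2]

1149 = 1·1084 + 65
1084 = 16·65 + 44
65 = 1·44 + 21
44 = 2·21 + 2
21 = 10·2 + 1
2 = 2·1 + 0  (stop)
So 1149/1084 = [1; 16, 1, 2, 10, 2].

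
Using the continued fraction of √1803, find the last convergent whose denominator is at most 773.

√1803 = [42; 2, 6, 28, 6, 2, 84, …] (period length 6).
Convergents:
  p_0/q_0 = 42/1
  p_1/q_1 = 85/2
  p_2/q_2 = 552/13
  p_3/q_3 = 15541/366
  p_4/q_4 = 93798/2209
q_3 = 366 ≤ 773 < 2209 = q_4, so the answer is 15541/366.

15541/366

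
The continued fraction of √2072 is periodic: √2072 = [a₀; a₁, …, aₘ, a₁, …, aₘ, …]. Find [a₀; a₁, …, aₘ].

a₀ = ⌊√2072⌋ = 45.
With m₀=0, d₀=1 and mₖ₊₁ = dₖaₖ − mₖ, dₖ₊₁ = (n − mₖ₊₁²)/dₖ, aₖ₊₁ = ⌊(a₀+mₖ₊₁)/dₖ₊₁⌋:
  k=1: m=45, d=47, a=1
  k=2: m=2, d=44, a=1
  k=3: m=42, d=7, a=12
  k=4: m=42, d=44, a=1
  k=5: m=2, d=47, a=1
  k=6: m=45, d=1, a=90
d=1 and a=2a₀=90 at k=6, so the next step gives (m, d) = (45, 47) again — its k=1 value — and the period has length 6.

[45; 1, 1, 12, 1, 1, 90]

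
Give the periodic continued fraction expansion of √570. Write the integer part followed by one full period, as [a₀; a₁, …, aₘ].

a₀ = ⌊√570⌋ = 23.
With m₀=0, d₀=1 and mₖ₊₁ = dₖaₖ − mₖ, dₖ₊₁ = (n − mₖ₊₁²)/dₖ, aₖ₊₁ = ⌊(a₀+mₖ₊₁)/dₖ₊₁⌋:
  k=1: m=23, d=41, a=1
  k=2: m=18, d=6, a=6
  k=3: m=18, d=41, a=1
  k=4: m=23, d=1, a=46
d=1 and a=2a₀=46 at k=4, so the next step gives (m, d) = (23, 41) again — its k=1 value — and the period has length 4.

[23; 1, 6, 1, 46]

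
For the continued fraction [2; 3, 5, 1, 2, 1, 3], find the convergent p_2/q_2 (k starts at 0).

37/16

Using pₖ = aₖpₖ₋₁ + pₖ₋₂, qₖ = aₖqₖ₋₁ + qₖ₋₂ (with p₋₁=1, p₋₂=0, q₋₁=0, q₋₂=1):
  k=0: a=2, p=2, q=1
  k=1: a=3, p=7, q=3
  k=2: a=5, p=37, q=16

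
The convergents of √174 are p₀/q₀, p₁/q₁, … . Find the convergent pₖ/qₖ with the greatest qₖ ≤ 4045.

√174 = [13; 5, 4, 5, 26, …] (period length 4).
Convergents:
  p_0/q_0 = 13/1
  p_1/q_1 = 66/5
  p_2/q_2 = 277/21
  p_3/q_3 = 1451/110
  p_4/q_4 = 38003/2881
  p_5/q_5 = 191466/14515
q_4 = 2881 ≤ 4045 < 14515 = q_5, so the answer is 38003/2881.

38003/2881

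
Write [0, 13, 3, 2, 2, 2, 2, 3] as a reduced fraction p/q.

Fold from the inside: start with 3/1.
  2 + 1/3 = 7/3
  2 + 3/7 = 17/7
  2 + 7/17 = 41/17
  2 + 17/41 = 99/41
  3 + 41/99 = 338/99
  13 + 99/338 = 4493/338
  0 + 338/4493 = 338/4493

338/4493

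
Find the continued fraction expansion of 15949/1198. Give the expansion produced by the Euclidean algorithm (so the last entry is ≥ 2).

15949 = 13×1198 + 375
1198 = 3×375 + 73
375 = 5×73 + 10
73 = 7×10 + 3
10 = 3×3 + 1
3 = 3×1 + 0  (stop)
So 15949/1198 = [13; 3, 5, 7, 3, 3].

[13; 3, 5, 7, 3, 3]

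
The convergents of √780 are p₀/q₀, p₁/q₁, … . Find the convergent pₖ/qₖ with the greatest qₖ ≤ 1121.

√780 = [27; 1, 12, 1, 54, …] (period length 4).
Convergents:
  p_0/q_0 = 27/1
  p_1/q_1 = 28/1
  p_2/q_2 = 363/13
  p_3/q_3 = 391/14
  p_4/q_4 = 21477/769
  p_5/q_5 = 21868/783
  p_6/q_6 = 283893/10165
q_5 = 783 ≤ 1121 < 10165 = q_6, so the answer is 21868/783.

21868/783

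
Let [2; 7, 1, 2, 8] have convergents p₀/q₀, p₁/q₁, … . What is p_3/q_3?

Using pₖ = aₖpₖ₋₁ + pₖ₋₂, qₖ = aₖqₖ₋₁ + qₖ₋₂ (with p₋₁=1, p₋₂=0, q₋₁=0, q₋₂=1):
  k=0: a=2, p=2, q=1
  k=1: a=7, p=15, q=7
  k=2: a=1, p=17, q=8
  k=3: a=2, p=49, q=23

49/23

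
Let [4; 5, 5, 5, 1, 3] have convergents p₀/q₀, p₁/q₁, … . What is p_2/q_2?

109/26

Using pₖ = aₖpₖ₋₁ + pₖ₋₂, qₖ = aₖqₖ₋₁ + qₖ₋₂ (with p₋₁=1, p₋₂=0, q₋₁=0, q₋₂=1):
  k=0: a=4, p=4, q=1
  k=1: a=5, p=21, q=5
  k=2: a=5, p=109, q=26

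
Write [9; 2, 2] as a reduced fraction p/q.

47/5

Fold from the inside: start with 2/1.
  2 + 1/2 = 5/2
  9 + 2/5 = 47/5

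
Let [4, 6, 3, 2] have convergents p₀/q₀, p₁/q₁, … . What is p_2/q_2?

Using pₖ = aₖpₖ₋₁ + pₖ₋₂, qₖ = aₖqₖ₋₁ + qₖ₋₂ (with p₋₁=1, p₋₂=0, q₋₁=0, q₋₂=1):
  k=0: a=4, p=4, q=1
  k=1: a=6, p=25, q=6
  k=2: a=3, p=79, q=19

79/19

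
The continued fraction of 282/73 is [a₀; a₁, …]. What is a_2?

282 = 3·73 + 63   →  a_0 = 3
73 = 1·63 + 10   →  a_1 = 1
63 = 6·10 + 3   →  a_2 = 6

6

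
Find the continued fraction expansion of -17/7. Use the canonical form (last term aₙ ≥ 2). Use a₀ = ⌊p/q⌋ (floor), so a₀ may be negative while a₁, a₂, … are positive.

[-3; 1, 1, 3]

-17 = -3×7 + 4
7 = 1×4 + 3
4 = 1×3 + 1
3 = 3×1 + 0  (stop)
So -17/7 = [-3; 1, 1, 3].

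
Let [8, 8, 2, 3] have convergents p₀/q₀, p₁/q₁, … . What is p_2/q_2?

138/17

Using pₖ = aₖpₖ₋₁ + pₖ₋₂, qₖ = aₖqₖ₋₁ + qₖ₋₂ (with p₋₁=1, p₋₂=0, q₋₁=0, q₋₂=1):
  k=0: a=8, p=8, q=1
  k=1: a=8, p=65, q=8
  k=2: a=2, p=138, q=17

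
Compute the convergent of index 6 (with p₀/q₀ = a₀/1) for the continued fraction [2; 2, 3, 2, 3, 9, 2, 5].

2624/1077

Using pₖ = aₖpₖ₋₁ + pₖ₋₂, qₖ = aₖqₖ₋₁ + qₖ₋₂ (with p₋₁=1, p₋₂=0, q₋₁=0, q₋₂=1):
  k=0: a=2, p=2, q=1
  k=1: a=2, p=5, q=2
  k=2: a=3, p=17, q=7
  k=3: a=2, p=39, q=16
  k=4: a=3, p=134, q=55
  k=5: a=9, p=1245, q=511
  k=6: a=2, p=2624, q=1077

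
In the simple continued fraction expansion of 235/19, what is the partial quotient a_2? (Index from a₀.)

235 = 12·19 + 7   →  a_0 = 12
19 = 2·7 + 5   →  a_1 = 2
7 = 1·5 + 2   →  a_2 = 1

1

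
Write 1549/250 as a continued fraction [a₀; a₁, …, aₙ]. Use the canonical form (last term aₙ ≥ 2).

1549 = 6*250 + 49
250 = 5*49 + 5
49 = 9*5 + 4
5 = 1*4 + 1
4 = 4*1 + 0  (stop)
So 1549/250 = [6; 5, 9, 1, 4].

[6; 5, 9, 1, 4]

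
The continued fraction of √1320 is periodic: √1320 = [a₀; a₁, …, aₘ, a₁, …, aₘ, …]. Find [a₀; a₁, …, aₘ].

a₀ = ⌊√1320⌋ = 36.
With m₀=0, d₀=1 and mₖ₊₁ = dₖaₖ − mₖ, dₖ₊₁ = (n − mₖ₊₁²)/dₖ, aₖ₊₁ = ⌊(a₀+mₖ₊₁)/dₖ₊₁⌋:
  k=1: m=36, d=24, a=3
  k=2: m=36, d=1, a=72
d=1 and a=2a₀=72 at k=2, so the next step gives (m, d) = (36, 24) again — its k=1 value — and the period has length 2.

[36; 3, 72]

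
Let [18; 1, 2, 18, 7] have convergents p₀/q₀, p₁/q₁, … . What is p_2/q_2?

Using pₖ = aₖpₖ₋₁ + pₖ₋₂, qₖ = aₖqₖ₋₁ + qₖ₋₂ (with p₋₁=1, p₋₂=0, q₋₁=0, q₋₂=1):
  k=0: a=18, p=18, q=1
  k=1: a=1, p=19, q=1
  k=2: a=2, p=56, q=3

56/3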